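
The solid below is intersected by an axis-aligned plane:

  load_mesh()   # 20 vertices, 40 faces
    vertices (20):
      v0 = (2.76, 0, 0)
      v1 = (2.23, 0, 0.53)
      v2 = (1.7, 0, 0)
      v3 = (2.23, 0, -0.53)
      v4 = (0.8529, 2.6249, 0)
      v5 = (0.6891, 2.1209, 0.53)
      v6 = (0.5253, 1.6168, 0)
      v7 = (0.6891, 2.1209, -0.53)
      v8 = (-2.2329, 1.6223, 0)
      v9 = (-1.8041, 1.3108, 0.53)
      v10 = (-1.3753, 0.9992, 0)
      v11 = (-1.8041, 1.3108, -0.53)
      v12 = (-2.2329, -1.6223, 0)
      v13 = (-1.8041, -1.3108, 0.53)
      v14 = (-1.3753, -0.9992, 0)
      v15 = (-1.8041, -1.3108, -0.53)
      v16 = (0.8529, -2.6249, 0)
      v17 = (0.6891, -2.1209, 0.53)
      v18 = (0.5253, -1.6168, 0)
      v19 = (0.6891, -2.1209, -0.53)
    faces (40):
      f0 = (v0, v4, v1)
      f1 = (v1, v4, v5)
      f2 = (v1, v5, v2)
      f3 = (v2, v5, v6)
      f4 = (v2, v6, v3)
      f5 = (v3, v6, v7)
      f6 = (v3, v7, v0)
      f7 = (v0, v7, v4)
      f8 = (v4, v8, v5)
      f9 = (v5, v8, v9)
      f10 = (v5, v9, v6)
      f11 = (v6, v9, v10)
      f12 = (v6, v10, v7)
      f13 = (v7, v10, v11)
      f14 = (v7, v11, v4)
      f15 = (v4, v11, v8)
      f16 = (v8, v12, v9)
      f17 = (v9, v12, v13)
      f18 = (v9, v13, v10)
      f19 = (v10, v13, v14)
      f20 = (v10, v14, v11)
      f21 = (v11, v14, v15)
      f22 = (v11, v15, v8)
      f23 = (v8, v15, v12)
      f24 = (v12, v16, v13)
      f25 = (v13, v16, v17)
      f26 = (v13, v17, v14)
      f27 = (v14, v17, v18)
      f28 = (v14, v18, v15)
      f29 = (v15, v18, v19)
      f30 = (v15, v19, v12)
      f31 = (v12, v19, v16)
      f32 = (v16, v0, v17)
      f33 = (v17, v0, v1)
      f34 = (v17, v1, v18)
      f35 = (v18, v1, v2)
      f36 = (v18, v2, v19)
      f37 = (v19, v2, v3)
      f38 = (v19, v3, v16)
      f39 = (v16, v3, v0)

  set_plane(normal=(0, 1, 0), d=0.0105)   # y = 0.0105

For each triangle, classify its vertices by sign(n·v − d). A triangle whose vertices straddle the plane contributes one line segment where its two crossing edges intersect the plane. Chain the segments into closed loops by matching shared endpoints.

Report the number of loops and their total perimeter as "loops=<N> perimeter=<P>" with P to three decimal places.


Straddling triangles (16 of 40):
  (v0,v4,v1) [-+-] → (2.75237, 0.0105, 0)–(2.22449, 0.0105, 0.52788)  len=0.7465
  (v1,v4,v5) [-++] → (2.22449, 0.0105, 0.52788)–(2.22237, 0.0105, 0.53)  len=0.0030
  (v1,v5,v2) [-+-] → (2.22237, 0.0105, 0.53)–(1.695, 0.0105, 0.00262389)  len=0.7458
  (v2,v5,v6) [-++] → (1.695, 0.0105, 0.00262389)–(1.69237, 0.0105, 0)  len=0.0037
  (v2,v6,v3) [-+-] → (1.69237, 0.0105, 0)–(2.21893, 0.0105, -0.526558)  len=0.7447
  (v3,v6,v7) [-++] → (2.21893, 0.0105, -0.526558)–(2.22237, 0.0105, -0.53)  len=0.0049
  (v3,v7,v0) [-+-] → (2.22237, 0.0105, -0.53)–(2.74975, 0.0105, -0.00262389)  len=0.7458
  (v0,v7,v4) [-++] → (2.74975, 0.0105, -0.00262389)–(2.75237, 0.0105, 0)  len=0.0037
  (v8,v12,v9) [+-+] → (-2.2329, 0.0105, 0)–(-1.9942, 0.0105, 0.295041)  len=0.3795
  (v9,v12,v13) [+--] → (-1.9942, 0.0105, 0.295041)–(-1.8041, 0.0105, 0.53)  len=0.3022
  (v9,v13,v10) [+-+] → (-1.8041, 0.0105, 0.53)–(-1.55883, 0.0105, 0.226845)  len=0.3899
  (v10,v13,v14) [+--] → (-1.55883, 0.0105, 0.226845)–(-1.3753, 0.0105, 0)  len=0.2918
  (v10,v14,v11) [+-+] → (-1.3753, 0.0105, 0)–(-1.56273, 0.0105, -0.231663)  len=0.2980
  (v11,v14,v15) [+--] → (-1.56273, 0.0105, -0.231663)–(-1.8041, 0.0105, -0.53)  len=0.3838
  (v11,v15,v8) [+-+] → (-1.8041, 0.0105, -0.53)–(-1.99727, 0.0105, -0.291246)  len=0.3071
  (v8,v15,v12) [+--] → (-1.99727, 0.0105, -0.291246)–(-2.2329, 0.0105, 0)  len=0.3746

Chained into 2 loop(s):
  loop 1: 8 segments, perimeter = 2.9981
  loop 2: 8 segments, perimeter = 2.7270
Total perimeter = 5.725

loops=2 perimeter=5.725


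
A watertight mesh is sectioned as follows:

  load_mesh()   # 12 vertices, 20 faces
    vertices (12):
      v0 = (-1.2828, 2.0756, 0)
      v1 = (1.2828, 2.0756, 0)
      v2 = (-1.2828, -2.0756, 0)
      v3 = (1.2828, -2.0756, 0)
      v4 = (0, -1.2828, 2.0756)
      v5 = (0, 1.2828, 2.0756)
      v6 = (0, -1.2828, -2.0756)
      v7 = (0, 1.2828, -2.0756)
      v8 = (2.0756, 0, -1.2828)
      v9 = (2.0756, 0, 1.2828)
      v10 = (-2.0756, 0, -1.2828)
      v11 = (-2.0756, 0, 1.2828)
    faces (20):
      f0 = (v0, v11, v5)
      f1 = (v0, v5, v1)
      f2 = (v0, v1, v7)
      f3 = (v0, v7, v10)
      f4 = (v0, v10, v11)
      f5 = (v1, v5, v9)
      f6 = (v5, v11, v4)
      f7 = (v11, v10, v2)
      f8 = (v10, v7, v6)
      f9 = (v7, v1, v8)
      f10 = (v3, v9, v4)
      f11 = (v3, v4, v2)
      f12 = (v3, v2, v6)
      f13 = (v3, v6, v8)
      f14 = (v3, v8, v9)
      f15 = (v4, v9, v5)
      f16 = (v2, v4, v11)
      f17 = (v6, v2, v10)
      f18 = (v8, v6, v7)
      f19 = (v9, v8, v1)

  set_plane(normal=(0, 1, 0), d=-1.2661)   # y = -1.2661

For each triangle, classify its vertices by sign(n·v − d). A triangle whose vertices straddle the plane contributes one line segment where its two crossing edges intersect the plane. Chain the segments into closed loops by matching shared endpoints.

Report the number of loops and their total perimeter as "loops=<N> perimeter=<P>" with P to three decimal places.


loops=1 perimeter=10.970

Straddling triangles (10 of 20):
  (v5,v11,v4) [++-] → (-0.027021, -1.2661, 2.06528)–(0, -1.2661, 2.0756)  len=0.0289
  (v11,v10,v2) [++-] → (-1.592, -1.2661, -0.500302)–(-1.592, -1.2661, 0.500302)  len=1.0006
  (v10,v7,v6) [++-] → (0, -1.2661, -2.0756)–(-0.027021, -1.2661, -2.06528)  len=0.0289
  (v3,v9,v4) [-+-] → (1.592, -1.2661, 0.500302)–(0.027021, -1.2661, 2.06528)  len=2.2132
  (v3,v6,v8) [--+] → (0.027021, -1.2661, -2.06528)–(1.592, -1.2661, -0.500302)  len=2.2132
  (v3,v8,v9) [-++] → (1.592, -1.2661, -0.500302)–(1.592, -1.2661, 0.500302)  len=1.0006
  (v4,v9,v5) [-++] → (0.027021, -1.2661, 2.06528)–(0, -1.2661, 2.0756)  len=0.0289
  (v2,v4,v11) [--+] → (-0.027021, -1.2661, 2.06528)–(-1.592, -1.2661, 0.500302)  len=2.2132
  (v6,v2,v10) [--+] → (-1.592, -1.2661, -0.500302)–(-0.027021, -1.2661, -2.06528)  len=2.2132
  (v8,v6,v7) [+-+] → (0.027021, -1.2661, -2.06528)–(0, -1.2661, -2.0756)  len=0.0289

Chained into 1 loop(s):
  loop 1: 10 segments, perimeter = 10.9698
Total perimeter = 10.970


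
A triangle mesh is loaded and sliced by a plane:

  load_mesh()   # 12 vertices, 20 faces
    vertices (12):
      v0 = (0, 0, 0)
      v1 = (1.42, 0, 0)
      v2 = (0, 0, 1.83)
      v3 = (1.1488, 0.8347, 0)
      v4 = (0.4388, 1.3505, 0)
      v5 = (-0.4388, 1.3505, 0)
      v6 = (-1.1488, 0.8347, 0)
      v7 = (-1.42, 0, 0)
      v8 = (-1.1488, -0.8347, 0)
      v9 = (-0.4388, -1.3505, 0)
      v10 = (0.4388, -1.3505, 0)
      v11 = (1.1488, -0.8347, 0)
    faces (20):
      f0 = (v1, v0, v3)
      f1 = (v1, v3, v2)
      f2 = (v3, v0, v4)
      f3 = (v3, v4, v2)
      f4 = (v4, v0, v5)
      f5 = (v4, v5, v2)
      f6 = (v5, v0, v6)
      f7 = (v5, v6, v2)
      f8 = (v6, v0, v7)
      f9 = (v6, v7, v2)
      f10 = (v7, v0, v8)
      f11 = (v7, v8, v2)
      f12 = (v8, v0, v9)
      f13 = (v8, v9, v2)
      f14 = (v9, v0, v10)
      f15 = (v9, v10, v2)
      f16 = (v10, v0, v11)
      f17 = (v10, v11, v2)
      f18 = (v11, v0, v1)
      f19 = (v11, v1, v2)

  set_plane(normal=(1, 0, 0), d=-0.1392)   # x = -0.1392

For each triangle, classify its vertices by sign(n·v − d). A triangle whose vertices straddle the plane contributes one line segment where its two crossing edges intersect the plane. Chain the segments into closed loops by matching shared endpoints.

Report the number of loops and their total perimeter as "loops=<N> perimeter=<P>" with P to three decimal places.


Straddling triangles (12 of 20):
  (v4,v0,v5) [++-] → (-0.1392, 0.428418, 0)–(-0.1392, 1.3505, 0)  len=0.9221
  (v4,v5,v2) [+-+] → (-0.1392, 1.3505, 0)–(-0.1392, 0.428418, 1.24947)  len=1.5529
  (v5,v0,v6) [-+-] → (-0.1392, 0.428418, 0)–(-0.1392, 0.101141, 0)  len=0.3273
  (v5,v6,v2) [--+] → (-0.1392, 0.101141, 1.60826)–(-0.1392, 0.428418, 1.24947)  len=0.4856
  (v6,v0,v7) [-+-] → (-0.1392, 0.101141, 0)–(-0.1392, 0, 0)  len=0.1011
  (v6,v7,v2) [--+] → (-0.1392, 0, 1.65061)–(-0.1392, 0.101141, 1.60826)  len=0.1096
  (v7,v0,v8) [-+-] → (-0.1392, 0, 0)–(-0.1392, -0.101141, 0)  len=0.1011
  (v7,v8,v2) [--+] → (-0.1392, -0.101141, 1.60826)–(-0.1392, 0, 1.65061)  len=0.1096
  (v8,v0,v9) [-+-] → (-0.1392, -0.101141, 0)–(-0.1392, -0.428418, 0)  len=0.3273
  (v8,v9,v2) [--+] → (-0.1392, -0.428418, 1.24947)–(-0.1392, -0.101141, 1.60826)  len=0.4856
  (v9,v0,v10) [-++] → (-0.1392, -0.428418, 0)–(-0.1392, -1.3505, 0)  len=0.9221
  (v9,v10,v2) [-++] → (-0.1392, -1.3505, 0)–(-0.1392, -0.428418, 1.24947)  len=1.5529

Chained into 1 loop(s):
  loop 1: 12 segments, perimeter = 6.9973
Total perimeter = 6.997

loops=1 perimeter=6.997


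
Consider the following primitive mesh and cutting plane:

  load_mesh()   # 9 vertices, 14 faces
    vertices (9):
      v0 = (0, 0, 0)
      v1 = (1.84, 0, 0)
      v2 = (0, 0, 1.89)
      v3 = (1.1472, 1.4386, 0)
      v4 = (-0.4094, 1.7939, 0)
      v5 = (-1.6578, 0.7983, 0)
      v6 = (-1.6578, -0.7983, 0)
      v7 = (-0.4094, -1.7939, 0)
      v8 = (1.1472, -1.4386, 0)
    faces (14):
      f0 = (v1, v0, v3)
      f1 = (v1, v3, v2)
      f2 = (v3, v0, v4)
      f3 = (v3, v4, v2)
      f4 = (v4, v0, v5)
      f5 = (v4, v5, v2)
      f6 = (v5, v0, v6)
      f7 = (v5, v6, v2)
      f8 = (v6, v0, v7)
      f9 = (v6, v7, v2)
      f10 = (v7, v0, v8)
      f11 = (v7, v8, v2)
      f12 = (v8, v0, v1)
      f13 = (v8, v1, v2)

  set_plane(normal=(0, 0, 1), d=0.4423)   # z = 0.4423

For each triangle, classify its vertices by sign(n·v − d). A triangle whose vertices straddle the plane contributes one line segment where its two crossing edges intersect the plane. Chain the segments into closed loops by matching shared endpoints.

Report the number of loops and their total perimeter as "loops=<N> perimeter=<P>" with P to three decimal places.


loops=1 perimeter=8.561

Straddling triangles (7 of 14):
  (v1,v3,v2) [--+] → (0.878731, 1.10194, 0.4423)–(1.4094, 0, 0.4423)  len=1.2231
  (v3,v4,v2) [--+] → (-0.313592, 1.37409, 0.4423)–(0.878731, 1.10194, 0.4423)  len=1.2230
  (v4,v5,v2) [--+] → (-1.26984, 0.611481, 0.4423)–(-0.313592, 1.37409, 0.4423)  len=1.2231
  (v5,v6,v2) [--+] → (-1.26984, -0.611481, 0.4423)–(-1.26984, 0.611481, 0.4423)  len=1.2230
  (v6,v7,v2) [--+] → (-0.313592, -1.37409, 0.4423)–(-1.26984, -0.611481, 0.4423)  len=1.2231
  (v7,v8,v2) [--+] → (0.878731, -1.10194, 0.4423)–(-0.313592, -1.37409, 0.4423)  len=1.2230
  (v8,v1,v2) [--+] → (1.4094, 0, 0.4423)–(0.878731, -1.10194, 0.4423)  len=1.2231

Chained into 1 loop(s):
  loop 1: 7 segments, perimeter = 8.5613
Total perimeter = 8.561


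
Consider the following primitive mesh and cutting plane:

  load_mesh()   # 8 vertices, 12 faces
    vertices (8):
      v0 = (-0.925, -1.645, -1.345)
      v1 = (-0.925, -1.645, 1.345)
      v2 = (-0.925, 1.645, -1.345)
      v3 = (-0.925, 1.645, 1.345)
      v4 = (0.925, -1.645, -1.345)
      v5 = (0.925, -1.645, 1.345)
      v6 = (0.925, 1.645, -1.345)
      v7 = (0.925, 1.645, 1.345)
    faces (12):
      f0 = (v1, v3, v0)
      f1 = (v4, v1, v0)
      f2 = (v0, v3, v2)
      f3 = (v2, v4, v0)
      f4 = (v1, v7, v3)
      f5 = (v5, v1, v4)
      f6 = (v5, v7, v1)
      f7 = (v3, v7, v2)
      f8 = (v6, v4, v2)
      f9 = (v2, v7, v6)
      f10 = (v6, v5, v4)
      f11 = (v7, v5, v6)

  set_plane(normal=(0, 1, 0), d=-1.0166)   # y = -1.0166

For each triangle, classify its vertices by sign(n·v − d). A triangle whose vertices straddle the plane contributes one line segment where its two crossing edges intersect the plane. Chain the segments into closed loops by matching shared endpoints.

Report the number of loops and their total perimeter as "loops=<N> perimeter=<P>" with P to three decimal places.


Straddling triangles (8 of 12):
  (v1,v3,v0) [-+-] → (-0.925, -1.0166, 1.345)–(-0.925, -1.0166, -0.831202)  len=2.1762
  (v0,v3,v2) [-++] → (-0.925, -1.0166, -0.831202)–(-0.925, -1.0166, -1.345)  len=0.5138
  (v2,v4,v0) [+--] → (0.571644, -1.0166, -1.345)–(-0.925, -1.0166, -1.345)  len=1.4966
  (v1,v7,v3) [-++] → (-0.571644, -1.0166, 1.345)–(-0.925, -1.0166, 1.345)  len=0.3534
  (v5,v7,v1) [-+-] → (0.925, -1.0166, 1.345)–(-0.571644, -1.0166, 1.345)  len=1.4966
  (v6,v4,v2) [+-+] → (0.925, -1.0166, -1.345)–(0.571644, -1.0166, -1.345)  len=0.3534
  (v6,v5,v4) [+--] → (0.925, -1.0166, 0.831202)–(0.925, -1.0166, -1.345)  len=2.1762
  (v7,v5,v6) [+-+] → (0.925, -1.0166, 1.345)–(0.925, -1.0166, 0.831202)  len=0.5138

Chained into 1 loop(s):
  loop 1: 8 segments, perimeter = 9.0800
Total perimeter = 9.080

loops=1 perimeter=9.080


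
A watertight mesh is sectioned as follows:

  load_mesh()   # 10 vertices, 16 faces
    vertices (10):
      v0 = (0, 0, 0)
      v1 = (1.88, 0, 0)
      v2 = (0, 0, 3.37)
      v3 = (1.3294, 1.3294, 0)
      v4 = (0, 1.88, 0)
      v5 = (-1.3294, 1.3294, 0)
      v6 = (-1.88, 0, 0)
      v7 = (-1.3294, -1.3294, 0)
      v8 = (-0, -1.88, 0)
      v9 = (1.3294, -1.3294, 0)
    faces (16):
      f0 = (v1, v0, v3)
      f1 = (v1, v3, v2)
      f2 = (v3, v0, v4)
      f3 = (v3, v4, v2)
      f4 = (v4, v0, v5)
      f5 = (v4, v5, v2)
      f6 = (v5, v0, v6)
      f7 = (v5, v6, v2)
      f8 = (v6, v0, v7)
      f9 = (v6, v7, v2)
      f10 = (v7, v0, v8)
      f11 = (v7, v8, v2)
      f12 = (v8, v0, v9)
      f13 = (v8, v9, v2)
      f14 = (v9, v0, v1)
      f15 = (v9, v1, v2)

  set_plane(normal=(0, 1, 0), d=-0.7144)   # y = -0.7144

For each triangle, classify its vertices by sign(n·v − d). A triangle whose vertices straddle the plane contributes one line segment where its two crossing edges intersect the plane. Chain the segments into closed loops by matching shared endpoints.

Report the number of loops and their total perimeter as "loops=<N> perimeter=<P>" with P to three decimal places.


loops=1 perimeter=8.518

Straddling triangles (8 of 16):
  (v6,v0,v7) [++-] → (-0.7144, -0.7144, 0)–(-1.58412, -0.7144, 0)  len=0.8697
  (v6,v7,v2) [+-+] → (-1.58412, -0.7144, 0)–(-0.7144, -0.7144, 1.55901)  len=1.7852
  (v7,v0,v8) [-+-] → (-0.7144, -0.7144, 0)–(0, -0.7144, 0)  len=0.7144
  (v7,v8,v2) [--+] → (0, -0.7144, 2.0894)–(-0.7144, -0.7144, 1.55901)  len=0.8898
  (v8,v0,v9) [-+-] → (0, -0.7144, 0)–(0.7144, -0.7144, 0)  len=0.7144
  (v8,v9,v2) [--+] → (0.7144, -0.7144, 1.55901)–(0, -0.7144, 2.0894)  len=0.8898
  (v9,v0,v1) [-++] → (0.7144, -0.7144, 0)–(1.58412, -0.7144, 0)  len=0.8697
  (v9,v1,v2) [-++] → (1.58412, -0.7144, 0)–(0.7144, -0.7144, 1.55901)  len=1.7852

Chained into 1 loop(s):
  loop 1: 8 segments, perimeter = 8.5181
Total perimeter = 8.518


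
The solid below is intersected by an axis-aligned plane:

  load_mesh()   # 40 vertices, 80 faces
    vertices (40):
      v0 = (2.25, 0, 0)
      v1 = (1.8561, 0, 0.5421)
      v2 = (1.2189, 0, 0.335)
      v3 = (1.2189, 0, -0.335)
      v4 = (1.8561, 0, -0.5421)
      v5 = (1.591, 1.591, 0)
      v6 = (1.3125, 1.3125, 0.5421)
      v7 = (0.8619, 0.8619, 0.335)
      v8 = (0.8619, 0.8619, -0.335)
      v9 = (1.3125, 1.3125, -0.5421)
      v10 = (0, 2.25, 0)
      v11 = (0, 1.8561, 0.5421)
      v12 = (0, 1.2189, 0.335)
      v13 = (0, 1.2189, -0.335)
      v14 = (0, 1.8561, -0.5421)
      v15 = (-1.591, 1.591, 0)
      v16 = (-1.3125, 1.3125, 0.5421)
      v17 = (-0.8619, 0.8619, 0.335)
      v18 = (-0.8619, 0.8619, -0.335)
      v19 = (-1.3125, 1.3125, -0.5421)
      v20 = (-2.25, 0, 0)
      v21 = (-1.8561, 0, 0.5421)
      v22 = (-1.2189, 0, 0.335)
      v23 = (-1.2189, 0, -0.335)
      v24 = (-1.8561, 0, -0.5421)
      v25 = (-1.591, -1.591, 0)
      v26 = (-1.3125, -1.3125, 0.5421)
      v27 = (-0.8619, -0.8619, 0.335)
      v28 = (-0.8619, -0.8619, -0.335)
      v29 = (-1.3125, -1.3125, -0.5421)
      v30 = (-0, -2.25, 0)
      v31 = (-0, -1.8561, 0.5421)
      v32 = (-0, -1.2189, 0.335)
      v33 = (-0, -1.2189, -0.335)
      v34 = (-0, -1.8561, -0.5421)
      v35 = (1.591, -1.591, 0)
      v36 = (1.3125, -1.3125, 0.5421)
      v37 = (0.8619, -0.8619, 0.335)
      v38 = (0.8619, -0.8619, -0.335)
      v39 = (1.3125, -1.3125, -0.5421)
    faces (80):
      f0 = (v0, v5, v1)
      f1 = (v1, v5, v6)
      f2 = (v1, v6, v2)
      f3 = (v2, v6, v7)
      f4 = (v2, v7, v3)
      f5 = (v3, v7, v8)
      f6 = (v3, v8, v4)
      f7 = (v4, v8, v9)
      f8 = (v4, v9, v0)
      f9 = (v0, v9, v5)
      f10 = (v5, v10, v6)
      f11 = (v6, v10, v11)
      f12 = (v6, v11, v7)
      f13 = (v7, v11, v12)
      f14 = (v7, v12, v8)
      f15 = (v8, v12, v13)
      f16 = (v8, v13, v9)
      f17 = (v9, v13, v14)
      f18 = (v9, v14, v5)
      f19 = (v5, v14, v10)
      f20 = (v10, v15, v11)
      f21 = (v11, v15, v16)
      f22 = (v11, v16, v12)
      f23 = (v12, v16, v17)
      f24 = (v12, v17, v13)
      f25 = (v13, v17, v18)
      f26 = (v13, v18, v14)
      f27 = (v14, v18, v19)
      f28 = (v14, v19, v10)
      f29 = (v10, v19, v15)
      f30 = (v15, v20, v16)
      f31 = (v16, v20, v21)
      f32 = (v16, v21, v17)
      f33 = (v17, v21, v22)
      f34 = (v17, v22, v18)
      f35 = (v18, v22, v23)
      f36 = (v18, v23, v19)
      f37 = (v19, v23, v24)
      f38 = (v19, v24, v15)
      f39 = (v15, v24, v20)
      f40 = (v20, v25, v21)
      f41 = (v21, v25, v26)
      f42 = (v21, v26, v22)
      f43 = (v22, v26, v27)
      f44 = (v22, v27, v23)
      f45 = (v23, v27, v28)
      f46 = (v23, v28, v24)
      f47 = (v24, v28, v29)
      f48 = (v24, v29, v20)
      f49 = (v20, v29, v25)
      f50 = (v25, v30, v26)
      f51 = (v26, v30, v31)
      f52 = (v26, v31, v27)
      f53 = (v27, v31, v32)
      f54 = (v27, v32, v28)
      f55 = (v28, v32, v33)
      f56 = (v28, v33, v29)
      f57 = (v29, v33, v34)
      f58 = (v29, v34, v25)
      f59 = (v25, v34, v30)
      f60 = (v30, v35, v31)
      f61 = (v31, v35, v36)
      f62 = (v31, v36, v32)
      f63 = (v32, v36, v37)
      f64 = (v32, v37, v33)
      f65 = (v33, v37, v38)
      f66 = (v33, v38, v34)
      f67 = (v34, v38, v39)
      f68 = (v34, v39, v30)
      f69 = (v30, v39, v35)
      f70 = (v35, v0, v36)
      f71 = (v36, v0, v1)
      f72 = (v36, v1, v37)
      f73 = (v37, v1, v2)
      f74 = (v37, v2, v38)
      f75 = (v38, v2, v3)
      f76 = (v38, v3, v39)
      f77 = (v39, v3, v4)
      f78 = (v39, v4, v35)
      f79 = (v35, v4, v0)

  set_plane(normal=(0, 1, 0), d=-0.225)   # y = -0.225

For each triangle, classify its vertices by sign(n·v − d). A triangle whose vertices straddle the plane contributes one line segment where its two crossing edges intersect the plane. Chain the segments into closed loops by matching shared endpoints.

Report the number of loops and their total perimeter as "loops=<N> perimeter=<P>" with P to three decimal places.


Straddling triangles (20 of 80):
  (v20,v25,v21) [+-+] → (-2.1568, -0.225, 0)–(-1.81861, -0.225, 0.465436)  len=0.5753
  (v21,v25,v26) [+--] → (-1.81861, -0.225, 0.465436)–(-1.76291, -0.225, 0.5421)  len=0.0948
  (v21,v26,v22) [+-+] → (-1.76291, -0.225, 0.5421)–(-1.23495, -0.225, 0.370503)  len=0.5552
  (v22,v26,v27) [+--] → (-1.23495, -0.225, 0.370503)–(-1.1257, -0.225, 0.335)  len=0.1149
  (v22,v27,v23) [+-+] → (-1.1257, -0.225, 0.335)–(-1.1257, -0.225, -0.160096)  len=0.4951
  (v23,v27,v28) [+--] → (-1.1257, -0.225, -0.160096)–(-1.1257, -0.225, -0.335)  len=0.1749
  (v23,v28,v24) [+-+] → (-1.1257, -0.225, -0.335)–(-1.59656, -0.225, -0.488036)  len=0.4951
  (v24,v28,v29) [+--] → (-1.59656, -0.225, -0.488036)–(-1.76291, -0.225, -0.5421)  len=0.1749
  (v24,v29,v20) [+-+] → (-1.76291, -0.225, -0.5421)–(-2.08929, -0.225, -0.0929314)  len=0.5552
  (v20,v29,v25) [+--] → (-2.08929, -0.225, -0.0929314)–(-2.1568, -0.225, 0)  len=0.1149
  (v35,v0,v36) [-+-] → (2.1568, -0.225, 0)–(2.08929, -0.225, 0.0929314)  len=0.1149
  (v36,v0,v1) [-++] → (2.08929, -0.225, 0.0929314)–(1.76291, -0.225, 0.5421)  len=0.5552
  (v36,v1,v37) [-+-] → (1.76291, -0.225, 0.5421)–(1.59656, -0.225, 0.488036)  len=0.1749
  (v37,v1,v2) [-++] → (1.59656, -0.225, 0.488036)–(1.1257, -0.225, 0.335)  len=0.4951
  (v37,v2,v38) [-+-] → (1.1257, -0.225, 0.335)–(1.1257, -0.225, 0.160096)  len=0.1749
  (v38,v2,v3) [-++] → (1.1257, -0.225, 0.160096)–(1.1257, -0.225, -0.335)  len=0.4951
  (v38,v3,v39) [-+-] → (1.1257, -0.225, -0.335)–(1.23495, -0.225, -0.370503)  len=0.1149
  (v39,v3,v4) [-++] → (1.23495, -0.225, -0.370503)–(1.76291, -0.225, -0.5421)  len=0.5552
  (v39,v4,v35) [-+-] → (1.76291, -0.225, -0.5421)–(1.81861, -0.225, -0.465436)  len=0.0948
  (v35,v4,v0) [-++] → (1.81861, -0.225, -0.465436)–(2.1568, -0.225, 0)  len=0.5753

Chained into 2 loop(s):
  loop 1: 10 segments, perimeter = 3.3502
  loop 2: 10 segments, perimeter = 3.3502
Total perimeter = 6.700

loops=2 perimeter=6.700


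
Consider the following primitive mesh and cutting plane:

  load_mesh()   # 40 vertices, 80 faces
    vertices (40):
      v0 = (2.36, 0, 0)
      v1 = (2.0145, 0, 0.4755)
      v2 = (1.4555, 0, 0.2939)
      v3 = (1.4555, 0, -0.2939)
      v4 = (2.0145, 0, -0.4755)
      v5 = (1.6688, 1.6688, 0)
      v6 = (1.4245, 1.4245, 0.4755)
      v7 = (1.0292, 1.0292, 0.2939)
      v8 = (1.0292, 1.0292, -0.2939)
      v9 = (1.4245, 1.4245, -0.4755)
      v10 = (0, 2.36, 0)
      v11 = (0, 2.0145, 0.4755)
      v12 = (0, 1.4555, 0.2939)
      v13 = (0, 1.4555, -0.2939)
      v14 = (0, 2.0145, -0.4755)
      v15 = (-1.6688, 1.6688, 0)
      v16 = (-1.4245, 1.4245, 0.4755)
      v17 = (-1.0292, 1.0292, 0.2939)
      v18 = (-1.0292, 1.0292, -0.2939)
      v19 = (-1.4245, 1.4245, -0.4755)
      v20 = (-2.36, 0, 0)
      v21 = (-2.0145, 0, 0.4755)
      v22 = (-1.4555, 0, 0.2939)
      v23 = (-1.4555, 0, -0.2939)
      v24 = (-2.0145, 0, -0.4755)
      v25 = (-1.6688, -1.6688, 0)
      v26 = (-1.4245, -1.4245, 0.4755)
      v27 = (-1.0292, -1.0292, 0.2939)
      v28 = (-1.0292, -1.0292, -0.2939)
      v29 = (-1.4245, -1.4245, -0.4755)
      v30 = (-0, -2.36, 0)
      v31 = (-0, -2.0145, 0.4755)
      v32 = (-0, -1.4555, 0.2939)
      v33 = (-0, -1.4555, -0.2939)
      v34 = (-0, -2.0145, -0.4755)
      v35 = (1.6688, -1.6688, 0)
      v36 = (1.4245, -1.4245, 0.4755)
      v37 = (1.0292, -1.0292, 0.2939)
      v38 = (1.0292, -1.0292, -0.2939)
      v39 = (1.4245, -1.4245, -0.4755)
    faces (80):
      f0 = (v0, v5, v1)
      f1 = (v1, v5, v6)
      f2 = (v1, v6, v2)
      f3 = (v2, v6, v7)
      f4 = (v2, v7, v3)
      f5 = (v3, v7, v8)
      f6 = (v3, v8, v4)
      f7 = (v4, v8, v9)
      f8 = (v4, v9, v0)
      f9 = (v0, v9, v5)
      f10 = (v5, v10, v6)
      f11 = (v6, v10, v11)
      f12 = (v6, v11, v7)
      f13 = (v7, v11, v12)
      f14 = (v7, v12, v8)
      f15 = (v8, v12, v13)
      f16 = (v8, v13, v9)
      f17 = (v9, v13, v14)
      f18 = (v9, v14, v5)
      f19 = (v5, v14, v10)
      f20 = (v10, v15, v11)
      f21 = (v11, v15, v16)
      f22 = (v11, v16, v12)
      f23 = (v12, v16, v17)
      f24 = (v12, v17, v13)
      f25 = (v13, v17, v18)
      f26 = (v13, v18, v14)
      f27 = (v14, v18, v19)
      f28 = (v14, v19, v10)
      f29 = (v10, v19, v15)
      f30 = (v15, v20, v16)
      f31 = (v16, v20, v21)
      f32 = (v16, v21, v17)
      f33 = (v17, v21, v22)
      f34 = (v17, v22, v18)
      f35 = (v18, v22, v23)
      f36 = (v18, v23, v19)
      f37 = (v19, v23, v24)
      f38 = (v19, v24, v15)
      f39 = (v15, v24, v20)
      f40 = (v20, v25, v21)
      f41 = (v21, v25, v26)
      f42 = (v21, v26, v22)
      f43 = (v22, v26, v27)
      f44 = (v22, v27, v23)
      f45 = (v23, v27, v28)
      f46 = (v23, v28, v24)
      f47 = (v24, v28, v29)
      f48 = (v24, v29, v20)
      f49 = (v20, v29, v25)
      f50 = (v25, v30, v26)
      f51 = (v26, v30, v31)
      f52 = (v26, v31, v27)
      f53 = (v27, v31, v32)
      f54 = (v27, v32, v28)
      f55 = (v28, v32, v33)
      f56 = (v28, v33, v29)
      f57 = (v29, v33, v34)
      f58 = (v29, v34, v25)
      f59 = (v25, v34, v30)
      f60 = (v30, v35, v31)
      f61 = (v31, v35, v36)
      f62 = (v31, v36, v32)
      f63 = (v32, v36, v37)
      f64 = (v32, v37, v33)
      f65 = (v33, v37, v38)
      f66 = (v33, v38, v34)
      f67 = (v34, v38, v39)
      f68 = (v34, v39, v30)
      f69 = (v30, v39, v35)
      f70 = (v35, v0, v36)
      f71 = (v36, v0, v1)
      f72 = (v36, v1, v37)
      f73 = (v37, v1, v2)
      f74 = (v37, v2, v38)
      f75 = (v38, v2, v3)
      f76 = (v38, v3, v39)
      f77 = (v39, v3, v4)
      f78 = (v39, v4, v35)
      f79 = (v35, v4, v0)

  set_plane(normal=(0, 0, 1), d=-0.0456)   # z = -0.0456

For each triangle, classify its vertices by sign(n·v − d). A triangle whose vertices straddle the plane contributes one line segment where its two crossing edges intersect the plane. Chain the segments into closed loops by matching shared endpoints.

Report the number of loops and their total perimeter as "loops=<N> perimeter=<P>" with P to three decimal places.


Straddling triangles (32 of 80):
  (v2,v7,v3) [++-] → (1.27542, 0.434757, -0.0456)–(1.4555, 0, -0.0456)  len=0.4706
  (v3,v7,v8) [-+-] → (1.27542, 0.434757, -0.0456)–(1.0292, 1.0292, -0.0456)  len=0.6434
  (v4,v9,v0) [--+] → (2.27029, 0.136608, -0.0456)–(2.32687, 0, -0.0456)  len=0.1479
  (v0,v9,v5) [+-+] → (2.27029, 0.136608, -0.0456)–(1.64537, 1.64537, -0.0456)  len=1.6331
  (v7,v12,v8) [++-] → (0.594443, 1.20928, -0.0456)–(1.0292, 1.0292, -0.0456)  len=0.4706
  (v8,v12,v13) [-+-] → (0.594443, 1.20928, -0.0456)–(0, 1.4555, -0.0456)  len=0.6434
  (v9,v14,v5) [--+] → (1.50876, 1.70195, -0.0456)–(1.64537, 1.64537, -0.0456)  len=0.1479
  (v5,v14,v10) [+-+] → (1.50876, 1.70195, -0.0456)–(0, 2.32687, -0.0456)  len=1.6331
  (v12,v17,v13) [++-] → (-0.434757, 1.27542, -0.0456)–(0, 1.4555, -0.0456)  len=0.4706
  (v13,v17,v18) [-+-] → (-0.434757, 1.27542, -0.0456)–(-1.0292, 1.0292, -0.0456)  len=0.6434
  (v14,v19,v10) [--+] → (-0.136608, 2.27029, -0.0456)–(0, 2.32687, -0.0456)  len=0.1479
  (v10,v19,v15) [+-+] → (-0.136608, 2.27029, -0.0456)–(-1.64537, 1.64537, -0.0456)  len=1.6331
  (v17,v22,v18) [++-] → (-1.20928, 0.594443, -0.0456)–(-1.0292, 1.0292, -0.0456)  len=0.4706
  (v18,v22,v23) [-+-] → (-1.20928, 0.594443, -0.0456)–(-1.4555, 0, -0.0456)  len=0.6434
  (v19,v24,v15) [--+] → (-1.70195, 1.50876, -0.0456)–(-1.64537, 1.64537, -0.0456)  len=0.1479
  (v15,v24,v20) [+-+] → (-1.70195, 1.50876, -0.0456)–(-2.32687, 0, -0.0456)  len=1.6331
  (v22,v27,v23) [++-] → (-1.27542, -0.434757, -0.0456)–(-1.4555, 0, -0.0456)  len=0.4706
  (v23,v27,v28) [-+-] → (-1.27542, -0.434757, -0.0456)–(-1.0292, -1.0292, -0.0456)  len=0.6434
  (v24,v29,v20) [--+] → (-2.27029, -0.136608, -0.0456)–(-2.32687, 0, -0.0456)  len=0.1479
  (v20,v29,v25) [+-+] → (-2.27029, -0.136608, -0.0456)–(-1.64537, -1.64537, -0.0456)  len=1.6331
  (v27,v32,v28) [++-] → (-0.594443, -1.20928, -0.0456)–(-1.0292, -1.0292, -0.0456)  len=0.4706
  (v28,v32,v33) [-+-] → (-0.594443, -1.20928, -0.0456)–(0, -1.4555, -0.0456)  len=0.6434
  (v29,v34,v25) [--+] → (-1.50876, -1.70195, -0.0456)–(-1.64537, -1.64537, -0.0456)  len=0.1479
  (v25,v34,v30) [+-+] → (-1.50876, -1.70195, -0.0456)–(0, -2.32687, -0.0456)  len=1.6331
  (v32,v37,v33) [++-] → (0.434757, -1.27542, -0.0456)–(0, -1.4555, -0.0456)  len=0.4706
  (v33,v37,v38) [-+-] → (0.434757, -1.27542, -0.0456)–(1.0292, -1.0292, -0.0456)  len=0.6434
  (v34,v39,v30) [--+] → (0.136608, -2.27029, -0.0456)–(0, -2.32687, -0.0456)  len=0.1479
  (v30,v39,v35) [+-+] → (0.136608, -2.27029, -0.0456)–(1.64537, -1.64537, -0.0456)  len=1.6331
  (v37,v2,v38) [++-] → (1.20928, -0.594443, -0.0456)–(1.0292, -1.0292, -0.0456)  len=0.4706
  (v38,v2,v3) [-+-] → (1.20928, -0.594443, -0.0456)–(1.4555, 0, -0.0456)  len=0.6434
  (v39,v4,v35) [--+] → (1.70195, -1.50876, -0.0456)–(1.64537, -1.64537, -0.0456)  len=0.1479
  (v35,v4,v0) [+-+] → (1.70195, -1.50876, -0.0456)–(2.32687, 0, -0.0456)  len=1.6331

Chained into 2 loop(s):
  loop 1: 16 segments, perimeter = 8.9120
  loop 2: 16 segments, perimeter = 14.2474
Total perimeter = 23.159

loops=2 perimeter=23.159


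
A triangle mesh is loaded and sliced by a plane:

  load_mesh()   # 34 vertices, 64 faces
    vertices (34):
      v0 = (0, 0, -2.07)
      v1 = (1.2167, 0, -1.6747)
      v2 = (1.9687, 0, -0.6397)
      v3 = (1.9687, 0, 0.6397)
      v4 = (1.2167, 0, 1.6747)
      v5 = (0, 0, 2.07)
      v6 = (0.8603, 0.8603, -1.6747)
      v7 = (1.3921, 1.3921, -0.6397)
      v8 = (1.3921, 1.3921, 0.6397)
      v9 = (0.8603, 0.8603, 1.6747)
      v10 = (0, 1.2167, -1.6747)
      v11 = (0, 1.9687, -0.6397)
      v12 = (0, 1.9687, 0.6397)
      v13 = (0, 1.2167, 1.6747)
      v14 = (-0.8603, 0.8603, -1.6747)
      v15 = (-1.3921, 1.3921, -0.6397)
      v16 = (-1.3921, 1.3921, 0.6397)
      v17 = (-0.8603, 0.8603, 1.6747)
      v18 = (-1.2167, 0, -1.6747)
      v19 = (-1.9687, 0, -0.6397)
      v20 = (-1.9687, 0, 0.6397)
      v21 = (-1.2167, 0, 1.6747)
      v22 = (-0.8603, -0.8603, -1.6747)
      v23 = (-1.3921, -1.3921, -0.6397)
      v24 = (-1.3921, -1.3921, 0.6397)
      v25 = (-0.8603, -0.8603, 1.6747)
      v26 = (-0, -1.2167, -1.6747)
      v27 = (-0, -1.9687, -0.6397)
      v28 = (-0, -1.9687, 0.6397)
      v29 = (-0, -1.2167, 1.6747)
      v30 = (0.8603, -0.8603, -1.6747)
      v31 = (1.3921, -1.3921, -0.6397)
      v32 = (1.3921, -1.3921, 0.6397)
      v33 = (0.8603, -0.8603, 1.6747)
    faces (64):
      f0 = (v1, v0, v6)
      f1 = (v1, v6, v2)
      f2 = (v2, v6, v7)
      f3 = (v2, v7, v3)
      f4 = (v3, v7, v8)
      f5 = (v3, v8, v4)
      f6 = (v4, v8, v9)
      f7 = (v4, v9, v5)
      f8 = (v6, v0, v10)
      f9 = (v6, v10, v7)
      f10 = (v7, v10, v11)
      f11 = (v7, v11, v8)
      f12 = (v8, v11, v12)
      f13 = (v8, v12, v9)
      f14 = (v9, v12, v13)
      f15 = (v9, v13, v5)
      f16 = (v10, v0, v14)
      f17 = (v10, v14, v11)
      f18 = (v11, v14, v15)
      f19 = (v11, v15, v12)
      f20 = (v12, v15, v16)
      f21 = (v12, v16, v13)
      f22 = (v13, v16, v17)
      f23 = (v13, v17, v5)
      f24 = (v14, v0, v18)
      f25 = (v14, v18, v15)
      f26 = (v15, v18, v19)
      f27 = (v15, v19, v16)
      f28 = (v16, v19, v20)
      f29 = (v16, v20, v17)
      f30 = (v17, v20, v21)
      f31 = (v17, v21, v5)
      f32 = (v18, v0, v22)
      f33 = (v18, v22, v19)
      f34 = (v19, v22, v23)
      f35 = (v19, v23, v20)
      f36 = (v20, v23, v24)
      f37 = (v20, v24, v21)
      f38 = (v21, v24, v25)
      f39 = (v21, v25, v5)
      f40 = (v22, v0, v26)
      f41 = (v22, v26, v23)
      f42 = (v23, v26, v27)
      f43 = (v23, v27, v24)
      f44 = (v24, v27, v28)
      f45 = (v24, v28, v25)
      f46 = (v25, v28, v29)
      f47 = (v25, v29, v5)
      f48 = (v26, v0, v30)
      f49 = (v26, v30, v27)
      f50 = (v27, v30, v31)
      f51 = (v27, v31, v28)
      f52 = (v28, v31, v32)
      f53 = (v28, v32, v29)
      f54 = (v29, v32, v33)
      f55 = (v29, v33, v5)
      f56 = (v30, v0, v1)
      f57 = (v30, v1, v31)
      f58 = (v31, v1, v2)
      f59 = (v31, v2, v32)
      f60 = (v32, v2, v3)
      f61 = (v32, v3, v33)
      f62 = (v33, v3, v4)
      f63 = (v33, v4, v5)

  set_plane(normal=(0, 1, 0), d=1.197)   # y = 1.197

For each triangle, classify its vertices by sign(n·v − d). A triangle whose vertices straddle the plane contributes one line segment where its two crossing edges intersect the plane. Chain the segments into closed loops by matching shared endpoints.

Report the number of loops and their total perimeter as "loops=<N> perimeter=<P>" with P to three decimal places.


Straddling triangles (20 of 64):
  (v2,v6,v7) [--+] → (1.197, 1.197, -1.01941)–(1.47291, 1.197, -0.6397)  len=0.4694
  (v2,v7,v3) [-+-] → (1.47291, 1.197, -0.6397)–(1.47291, 1.197, -0.460395)  len=0.1793
  (v3,v7,v8) [-++] → (1.47291, 1.197, -0.460395)–(1.47291, 1.197, 0.6397)  len=1.1001
  (v3,v8,v4) [-+-] → (1.47291, 1.197, 0.6397)–(1.36752, 1.197, 0.784753)  len=0.1793
  (v4,v8,v9) [-+-] → (1.36752, 1.197, 0.784753)–(1.197, 1.197, 1.01941)  len=0.2901
  (v6,v0,v10) [--+] → (0, 1.197, -1.6811)–(0.0475531, 1.197, -1.6747)  len=0.0480
  (v6,v10,v7) [-++] → (0.0475531, 1.197, -1.6747)–(1.197, 1.197, -1.01941)  len=1.3231
  (v8,v12,v9) [++-] → (0.598966, 1.197, 1.3603)–(1.197, 1.197, 1.01941)  len=0.6884
  (v9,v12,v13) [-++] → (0.598966, 1.197, 1.3603)–(0.0475531, 1.197, 1.6747)  len=0.6347
  (v9,v13,v5) [-+-] → (0.0475531, 1.197, 1.6747)–(0, 1.197, 1.6811)  len=0.0480
  (v10,v0,v14) [+--] → (0, 1.197, -1.6811)–(-0.0475531, 1.197, -1.6747)  len=0.0480
  (v10,v14,v11) [+-+] → (-0.0475531, 1.197, -1.6747)–(-0.598966, 1.197, -1.3603)  len=0.6347
  (v11,v14,v15) [+-+] → (-0.598966, 1.197, -1.3603)–(-1.197, 1.197, -1.01941)  len=0.6884
  (v13,v16,v17) [++-] → (-1.197, 1.197, 1.01941)–(-0.0475531, 1.197, 1.6747)  len=1.3231
  (v13,v17,v5) [+--] → (-0.0475531, 1.197, 1.6747)–(0, 1.197, 1.6811)  len=0.0480
  (v14,v18,v15) [--+] → (-1.36752, 1.197, -0.784753)–(-1.197, 1.197, -1.01941)  len=0.2901
  (v15,v18,v19) [+--] → (-1.36752, 1.197, -0.784753)–(-1.47291, 1.197, -0.6397)  len=0.1793
  (v15,v19,v16) [+-+] → (-1.47291, 1.197, -0.6397)–(-1.47291, 1.197, 0.460395)  len=1.1001
  (v16,v19,v20) [+--] → (-1.47291, 1.197, 0.460395)–(-1.47291, 1.197, 0.6397)  len=0.1793
  (v16,v20,v17) [+--] → (-1.47291, 1.197, 0.6397)–(-1.197, 1.197, 1.01941)  len=0.4694

Chained into 1 loop(s):
  loop 1: 20 segments, perimeter = 9.9207
Total perimeter = 9.921

loops=1 perimeter=9.921


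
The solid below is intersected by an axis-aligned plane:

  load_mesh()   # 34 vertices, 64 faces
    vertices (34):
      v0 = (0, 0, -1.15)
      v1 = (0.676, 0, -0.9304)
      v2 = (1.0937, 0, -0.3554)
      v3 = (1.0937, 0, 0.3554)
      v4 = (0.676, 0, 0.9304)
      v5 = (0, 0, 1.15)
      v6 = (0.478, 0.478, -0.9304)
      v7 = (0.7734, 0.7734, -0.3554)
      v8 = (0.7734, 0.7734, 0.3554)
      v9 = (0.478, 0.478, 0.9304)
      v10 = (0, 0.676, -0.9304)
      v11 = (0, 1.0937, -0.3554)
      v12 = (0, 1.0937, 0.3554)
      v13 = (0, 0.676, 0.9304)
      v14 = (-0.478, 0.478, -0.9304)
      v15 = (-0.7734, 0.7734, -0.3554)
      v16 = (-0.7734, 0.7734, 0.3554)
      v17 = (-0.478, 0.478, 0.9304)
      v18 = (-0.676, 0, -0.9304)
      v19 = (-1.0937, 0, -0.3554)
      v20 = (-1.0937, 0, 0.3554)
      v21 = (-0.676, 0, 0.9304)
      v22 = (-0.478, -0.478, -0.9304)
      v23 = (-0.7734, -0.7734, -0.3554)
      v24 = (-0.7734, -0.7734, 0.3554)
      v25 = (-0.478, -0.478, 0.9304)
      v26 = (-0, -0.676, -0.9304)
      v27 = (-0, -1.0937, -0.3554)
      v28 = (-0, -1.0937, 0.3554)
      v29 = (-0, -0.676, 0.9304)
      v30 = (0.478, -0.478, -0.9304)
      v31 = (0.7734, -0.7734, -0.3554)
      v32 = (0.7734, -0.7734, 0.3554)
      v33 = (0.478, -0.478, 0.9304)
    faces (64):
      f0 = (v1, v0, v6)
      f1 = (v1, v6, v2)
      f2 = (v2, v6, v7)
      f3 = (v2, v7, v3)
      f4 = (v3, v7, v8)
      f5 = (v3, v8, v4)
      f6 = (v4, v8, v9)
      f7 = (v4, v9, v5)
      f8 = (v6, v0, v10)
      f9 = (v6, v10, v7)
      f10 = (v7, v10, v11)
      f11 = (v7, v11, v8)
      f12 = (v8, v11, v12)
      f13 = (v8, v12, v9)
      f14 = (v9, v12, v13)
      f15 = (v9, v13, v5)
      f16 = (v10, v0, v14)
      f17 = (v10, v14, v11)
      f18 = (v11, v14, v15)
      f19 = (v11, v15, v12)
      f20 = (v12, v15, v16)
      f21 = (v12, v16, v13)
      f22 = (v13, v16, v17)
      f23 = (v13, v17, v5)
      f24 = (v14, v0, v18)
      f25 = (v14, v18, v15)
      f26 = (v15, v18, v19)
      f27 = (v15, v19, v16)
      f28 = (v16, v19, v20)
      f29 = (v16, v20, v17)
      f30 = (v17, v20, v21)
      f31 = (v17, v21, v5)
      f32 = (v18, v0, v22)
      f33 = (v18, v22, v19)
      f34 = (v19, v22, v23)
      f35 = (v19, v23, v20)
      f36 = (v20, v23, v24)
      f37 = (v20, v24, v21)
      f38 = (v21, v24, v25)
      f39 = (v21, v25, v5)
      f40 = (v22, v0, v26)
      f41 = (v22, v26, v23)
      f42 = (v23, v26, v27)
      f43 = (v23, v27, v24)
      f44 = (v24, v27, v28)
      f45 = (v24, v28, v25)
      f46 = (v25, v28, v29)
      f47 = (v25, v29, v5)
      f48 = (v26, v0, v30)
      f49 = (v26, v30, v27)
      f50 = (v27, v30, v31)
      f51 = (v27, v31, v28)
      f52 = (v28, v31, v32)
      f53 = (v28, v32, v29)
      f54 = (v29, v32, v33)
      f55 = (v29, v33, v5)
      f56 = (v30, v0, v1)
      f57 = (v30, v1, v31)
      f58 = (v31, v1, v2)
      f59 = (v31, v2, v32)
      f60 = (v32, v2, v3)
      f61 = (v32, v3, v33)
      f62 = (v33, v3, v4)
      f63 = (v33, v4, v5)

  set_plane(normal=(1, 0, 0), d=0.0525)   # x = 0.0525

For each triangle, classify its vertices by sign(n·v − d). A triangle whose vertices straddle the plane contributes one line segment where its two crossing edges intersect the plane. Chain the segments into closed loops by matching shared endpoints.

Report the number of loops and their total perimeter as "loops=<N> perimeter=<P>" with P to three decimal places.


Straddling triangles (20 of 64):
  (v1,v0,v6) [+-+] → (0.0525, 0, -1.13295)–(0.0525, 0.0525, -1.12588)  len=0.0530
  (v4,v9,v5) [++-] → (0.0525, 0.0525, 1.12588)–(0.0525, 0, 1.13295)  len=0.0530
  (v6,v0,v10) [+--] → (0.0525, 0.0525, -1.12588)–(0.0525, 0.654253, -0.9304)  len=0.6327
  (v6,v10,v7) [+-+] → (0.0525, 0.654253, -0.9304)–(0.0525, 0.682612, -0.891368)  len=0.0482
  (v7,v10,v11) [+--] → (0.0525, 0.682612, -0.891368)–(0.0525, 1.07196, -0.3554)  len=0.6625
  (v7,v11,v8) [+-+] → (0.0525, 1.07196, -0.3554)–(0.0525, 1.07196, -0.307149)  len=0.0483
  (v8,v11,v12) [+--] → (0.0525, 1.07196, -0.307149)–(0.0525, 1.07196, 0.3554)  len=0.6625
  (v8,v12,v9) [+-+] → (0.0525, 1.07196, 0.3554)–(0.0525, 1.02608, 0.418554)  len=0.0781
  (v9,v12,v13) [+--] → (0.0525, 1.02608, 0.418554)–(0.0525, 0.654253, 0.9304)  len=0.6326
  (v9,v13,v5) [+--] → (0.0525, 0.654253, 0.9304)–(0.0525, 0.0525, 1.12588)  len=0.6327
  (v26,v0,v30) [--+] → (0.0525, -0.0525, -1.12588)–(0.0525, -0.654253, -0.9304)  len=0.6327
  (v26,v30,v27) [-+-] → (0.0525, -0.654253, -0.9304)–(0.0525, -1.02608, -0.418554)  len=0.6326
  (v27,v30,v31) [-++] → (0.0525, -1.02608, -0.418554)–(0.0525, -1.07196, -0.3554)  len=0.0781
  (v27,v31,v28) [-+-] → (0.0525, -1.07196, -0.3554)–(0.0525, -1.07196, 0.307149)  len=0.6625
  (v28,v31,v32) [-++] → (0.0525, -1.07196, 0.307149)–(0.0525, -1.07196, 0.3554)  len=0.0483
  (v28,v32,v29) [-+-] → (0.0525, -1.07196, 0.3554)–(0.0525, -0.682612, 0.891368)  len=0.6625
  (v29,v32,v33) [-++] → (0.0525, -0.682612, 0.891368)–(0.0525, -0.654253, 0.9304)  len=0.0482
  (v29,v33,v5) [-+-] → (0.0525, -0.654253, 0.9304)–(0.0525, -0.0525, 1.12588)  len=0.6327
  (v30,v0,v1) [+-+] → (0.0525, -0.0525, -1.12588)–(0.0525, 0, -1.13295)  len=0.0530
  (v33,v4,v5) [++-] → (0.0525, 0, 1.13295)–(0.0525, -0.0525, 1.12588)  len=0.0530

Chained into 1 loop(s):
  loop 1: 20 segments, perimeter = 7.0071
Total perimeter = 7.007

loops=1 perimeter=7.007


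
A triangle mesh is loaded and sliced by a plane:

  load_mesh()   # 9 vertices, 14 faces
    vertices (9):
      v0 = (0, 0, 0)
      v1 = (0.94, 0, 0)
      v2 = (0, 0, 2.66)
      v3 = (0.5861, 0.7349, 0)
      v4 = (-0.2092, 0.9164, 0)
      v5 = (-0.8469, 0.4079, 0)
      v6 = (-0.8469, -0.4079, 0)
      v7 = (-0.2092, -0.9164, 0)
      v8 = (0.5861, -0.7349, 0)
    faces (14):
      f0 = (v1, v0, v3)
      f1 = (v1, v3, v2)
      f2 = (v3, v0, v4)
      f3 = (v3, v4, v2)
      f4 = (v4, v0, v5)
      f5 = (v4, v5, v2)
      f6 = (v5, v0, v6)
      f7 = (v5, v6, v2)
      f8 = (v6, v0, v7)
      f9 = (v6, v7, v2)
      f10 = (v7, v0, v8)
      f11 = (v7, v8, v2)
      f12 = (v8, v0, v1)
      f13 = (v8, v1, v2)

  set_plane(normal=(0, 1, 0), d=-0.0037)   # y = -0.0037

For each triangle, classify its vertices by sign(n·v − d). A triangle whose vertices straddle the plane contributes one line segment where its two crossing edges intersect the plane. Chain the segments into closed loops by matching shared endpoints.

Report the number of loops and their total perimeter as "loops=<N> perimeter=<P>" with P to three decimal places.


loops=1 perimeter=7.378

Straddling triangles (8 of 14):
  (v5,v0,v6) [++-] → (-0.0076821, -0.0037, 0)–(-0.8469, -0.0037, 0)  len=0.8392
  (v5,v6,v2) [+-+] → (-0.8469, -0.0037, 0)–(-0.0076821, -0.0037, 2.63587)  len=2.7662
  (v6,v0,v7) [-+-] → (-0.0076821, -0.0037, 0)–(-0.000844653, -0.0037, 0)  len=0.0068
  (v6,v7,v2) [--+] → (-0.000844653, -0.0037, 2.64926)–(-0.0076821, -0.0037, 2.63587)  len=0.0150
  (v7,v0,v8) [-+-] → (-0.000844653, -0.0037, 0)–(0.00295084, -0.0037, 0)  len=0.0038
  (v7,v8,v2) [--+] → (0.00295084, -0.0037, 2.64661)–(-0.000844653, -0.0037, 2.64926)  len=0.0046
  (v8,v0,v1) [-++] → (0.00295084, -0.0037, 0)–(0.938218, -0.0037, 0)  len=0.9353
  (v8,v1,v2) [-++] → (0.938218, -0.0037, 0)–(0.00295084, -0.0037, 2.64661)  len=2.8070

Chained into 1 loop(s):
  loop 1: 8 segments, perimeter = 7.3780
Total perimeter = 7.378
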